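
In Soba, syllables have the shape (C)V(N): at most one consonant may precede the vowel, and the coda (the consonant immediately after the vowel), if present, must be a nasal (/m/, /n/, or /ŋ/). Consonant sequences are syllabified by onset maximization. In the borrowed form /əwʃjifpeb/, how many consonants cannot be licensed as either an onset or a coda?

4

Syllabifying with onset maximization leaves /w/, /ʃ/, /f/, /b/ stranded (only a nasal (/m/, /n/, or /ŋ/) is licensed in coda position; onsets are limited to one consonant).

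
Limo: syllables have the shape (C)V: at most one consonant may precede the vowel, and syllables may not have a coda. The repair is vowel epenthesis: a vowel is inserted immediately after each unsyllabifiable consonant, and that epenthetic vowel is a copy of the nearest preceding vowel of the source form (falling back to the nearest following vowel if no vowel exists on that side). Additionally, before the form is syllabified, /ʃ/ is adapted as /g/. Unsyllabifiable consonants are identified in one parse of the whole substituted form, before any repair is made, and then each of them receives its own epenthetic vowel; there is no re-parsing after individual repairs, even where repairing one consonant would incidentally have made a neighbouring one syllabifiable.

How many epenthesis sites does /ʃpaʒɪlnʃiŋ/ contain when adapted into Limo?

After substitution the input is /gpaʒɪlngiŋ/.
The unsyllabifiable consonants are /g/, /l/, /n/, /ŋ/; each receives one epenthetic vowel.

4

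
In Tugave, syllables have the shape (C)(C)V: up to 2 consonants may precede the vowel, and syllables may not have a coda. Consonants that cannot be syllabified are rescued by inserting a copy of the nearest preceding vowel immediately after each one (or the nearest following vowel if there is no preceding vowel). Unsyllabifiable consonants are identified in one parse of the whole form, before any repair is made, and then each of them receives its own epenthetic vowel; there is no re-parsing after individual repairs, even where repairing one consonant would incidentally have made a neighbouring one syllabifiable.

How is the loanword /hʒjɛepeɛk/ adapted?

hɛʒjɛepeɛkɛ

Under (C)(C)V, the unsyllabifiable consonants are /h/, /k/ (no codas are permitted; onsets may contain at most 2 consonants).
Epenthesis after each stranded consonant: /h/ → /hɛ/, /k/ → /kɛ/.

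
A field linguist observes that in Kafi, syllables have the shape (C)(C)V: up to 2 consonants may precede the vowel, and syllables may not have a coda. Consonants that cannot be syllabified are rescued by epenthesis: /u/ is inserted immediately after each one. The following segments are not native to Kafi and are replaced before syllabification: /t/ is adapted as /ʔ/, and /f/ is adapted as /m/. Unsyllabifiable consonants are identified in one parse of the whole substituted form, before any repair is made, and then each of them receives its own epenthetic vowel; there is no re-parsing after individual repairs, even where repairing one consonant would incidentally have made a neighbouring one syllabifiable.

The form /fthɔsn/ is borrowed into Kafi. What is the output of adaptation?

muʔhɔsunu

Substitution: /f/ → /m/, /t/ → /ʔ/, giving /mʔhɔsn/.
Syllabifying with onset maximization leaves /m/, /s/, /n/ stranded (no codas are permitted; onsets may contain at most 2 consonants).
Epenthesis after each stranded consonant: /m/ → /mu/, /s/ → /su/, /n/ → /nu/.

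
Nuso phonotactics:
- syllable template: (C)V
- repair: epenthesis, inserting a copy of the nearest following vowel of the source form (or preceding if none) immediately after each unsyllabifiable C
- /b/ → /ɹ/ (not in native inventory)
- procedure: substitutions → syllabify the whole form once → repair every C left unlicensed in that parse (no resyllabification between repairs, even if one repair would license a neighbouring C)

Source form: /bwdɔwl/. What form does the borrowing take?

Substitution: /b/ → /ɹ/, giving /ɹwdɔwl/.
The consonants /ɹ/, /w/, /w/, /l/ cannot be parsed into a legal (C)V syllable (no codas are permitted; onsets are limited to one consonant).
Epenthesis after each stranded consonant: /ɹ/ → /ɹɔ/, /w/ → /wɔ/, /w/ → /wɔ/, /l/ → /lɔ/.

ɹɔwɔdɔwɔlɔ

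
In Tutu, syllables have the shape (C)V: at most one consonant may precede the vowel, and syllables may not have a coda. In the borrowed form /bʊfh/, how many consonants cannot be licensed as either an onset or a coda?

The consonants /f/, /h/ cannot be parsed into a legal (C)V syllable (no codas are permitted; onsets are limited to one consonant).

2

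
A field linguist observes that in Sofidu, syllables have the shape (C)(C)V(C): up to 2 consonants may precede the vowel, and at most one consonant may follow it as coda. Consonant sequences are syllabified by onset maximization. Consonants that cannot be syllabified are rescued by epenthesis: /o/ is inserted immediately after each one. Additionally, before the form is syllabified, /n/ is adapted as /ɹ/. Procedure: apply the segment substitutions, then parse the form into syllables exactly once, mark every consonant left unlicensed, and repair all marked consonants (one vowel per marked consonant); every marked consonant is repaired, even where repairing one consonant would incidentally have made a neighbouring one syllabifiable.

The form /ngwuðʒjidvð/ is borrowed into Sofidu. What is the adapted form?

Substitution: /n/ → /ɹ/, giving /ɹgwuðʒjidvð/.
The consonants /ɹ/, /v/, /ð/ cannot be parsed into a legal (C)(C)V(C) syllable (at most one coda consonant is licensed; onsets may contain at most 2 consonants).
Inserting the epenthetic vowel yields /ɹ/ → /ɹo/, /v/ → /vo/, /ð/ → /ðo/.

ɹogwuðʒjidvoðo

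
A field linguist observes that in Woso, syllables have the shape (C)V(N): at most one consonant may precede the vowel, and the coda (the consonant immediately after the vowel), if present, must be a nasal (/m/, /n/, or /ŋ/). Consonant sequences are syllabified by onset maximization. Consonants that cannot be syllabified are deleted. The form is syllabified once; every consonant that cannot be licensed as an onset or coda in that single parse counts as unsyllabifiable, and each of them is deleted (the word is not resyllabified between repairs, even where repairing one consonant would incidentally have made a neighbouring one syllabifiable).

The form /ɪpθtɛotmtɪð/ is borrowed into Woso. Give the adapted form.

ɪtɛotɪ

The consonants /p/, /θ/, /t/, /m/, /ð/ cannot be parsed into a legal (C)V(N) syllable (only a nasal (/m/, /n/, or /ŋ/) is licensed in coda position; onsets are limited to one consonant).
Each unlicensed consonant is deleted: /p/, /θ/, /t/, /m/, /ð/.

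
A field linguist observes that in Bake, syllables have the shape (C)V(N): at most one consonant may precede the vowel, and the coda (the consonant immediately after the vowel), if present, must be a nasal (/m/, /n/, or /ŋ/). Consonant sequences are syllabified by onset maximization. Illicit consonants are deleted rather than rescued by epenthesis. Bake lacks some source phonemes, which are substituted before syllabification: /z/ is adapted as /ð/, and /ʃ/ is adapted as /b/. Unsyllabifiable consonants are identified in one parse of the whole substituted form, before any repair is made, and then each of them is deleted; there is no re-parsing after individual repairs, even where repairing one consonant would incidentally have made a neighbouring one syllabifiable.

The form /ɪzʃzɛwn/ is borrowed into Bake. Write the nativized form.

ɪðɛ

Substitution: /z/ → /ð/, /ʃ/ → /b/, giving /ɪðbðɛwn/.
Under (C)V(N), the unsyllabifiable consonants are /ð/, /b/, /w/, /n/ (only a nasal (/m/, /n/, or /ŋ/) is licensed in coda position; onsets are limited to one consonant).
Deleting the stranded consonants removes /ð/, /b/, /w/, /n/.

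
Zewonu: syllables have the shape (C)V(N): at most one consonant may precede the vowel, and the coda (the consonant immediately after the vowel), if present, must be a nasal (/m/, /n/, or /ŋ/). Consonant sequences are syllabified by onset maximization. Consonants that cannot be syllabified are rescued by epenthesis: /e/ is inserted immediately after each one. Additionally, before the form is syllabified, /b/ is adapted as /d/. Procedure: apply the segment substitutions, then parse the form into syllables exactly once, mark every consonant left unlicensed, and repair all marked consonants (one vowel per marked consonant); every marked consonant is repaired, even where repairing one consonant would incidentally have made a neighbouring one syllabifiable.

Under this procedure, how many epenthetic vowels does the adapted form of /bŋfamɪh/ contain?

After substitution the input is /dŋfamɪh/.
The unsyllabifiable consonants are /d/, /ŋ/, /h/; each receives one epenthetic vowel.

3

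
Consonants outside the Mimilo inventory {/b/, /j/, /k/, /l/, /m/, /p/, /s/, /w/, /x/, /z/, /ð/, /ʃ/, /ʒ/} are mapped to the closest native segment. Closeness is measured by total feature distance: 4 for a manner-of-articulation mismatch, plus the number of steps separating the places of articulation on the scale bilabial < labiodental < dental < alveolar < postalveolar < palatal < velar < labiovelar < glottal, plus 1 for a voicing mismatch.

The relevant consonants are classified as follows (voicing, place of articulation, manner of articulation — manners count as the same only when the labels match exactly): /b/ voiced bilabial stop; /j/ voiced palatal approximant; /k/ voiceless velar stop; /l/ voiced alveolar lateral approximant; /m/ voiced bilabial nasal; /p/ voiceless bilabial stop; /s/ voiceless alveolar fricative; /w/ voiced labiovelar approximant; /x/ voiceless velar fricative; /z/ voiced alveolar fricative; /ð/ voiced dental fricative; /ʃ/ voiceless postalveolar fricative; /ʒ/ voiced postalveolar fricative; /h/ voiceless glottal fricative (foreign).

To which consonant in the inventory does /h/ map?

/x/ is closest: same manner (fricative), place distance 2 (glottal→velar), same voicing; total 2. Next closest is /ʃ/ at distance 4.

x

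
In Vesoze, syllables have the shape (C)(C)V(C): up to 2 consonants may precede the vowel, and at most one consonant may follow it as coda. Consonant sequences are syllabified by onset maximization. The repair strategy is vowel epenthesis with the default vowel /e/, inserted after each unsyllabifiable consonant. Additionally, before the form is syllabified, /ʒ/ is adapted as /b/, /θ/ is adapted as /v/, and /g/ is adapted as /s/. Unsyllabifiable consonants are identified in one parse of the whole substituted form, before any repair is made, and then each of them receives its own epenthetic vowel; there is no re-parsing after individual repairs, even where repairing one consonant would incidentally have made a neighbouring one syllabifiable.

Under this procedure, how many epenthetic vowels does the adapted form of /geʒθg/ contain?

2

After substitution the input is /sebvs/.
The unsyllabifiable consonants are /v/, /s/; each receives one epenthetic vowel.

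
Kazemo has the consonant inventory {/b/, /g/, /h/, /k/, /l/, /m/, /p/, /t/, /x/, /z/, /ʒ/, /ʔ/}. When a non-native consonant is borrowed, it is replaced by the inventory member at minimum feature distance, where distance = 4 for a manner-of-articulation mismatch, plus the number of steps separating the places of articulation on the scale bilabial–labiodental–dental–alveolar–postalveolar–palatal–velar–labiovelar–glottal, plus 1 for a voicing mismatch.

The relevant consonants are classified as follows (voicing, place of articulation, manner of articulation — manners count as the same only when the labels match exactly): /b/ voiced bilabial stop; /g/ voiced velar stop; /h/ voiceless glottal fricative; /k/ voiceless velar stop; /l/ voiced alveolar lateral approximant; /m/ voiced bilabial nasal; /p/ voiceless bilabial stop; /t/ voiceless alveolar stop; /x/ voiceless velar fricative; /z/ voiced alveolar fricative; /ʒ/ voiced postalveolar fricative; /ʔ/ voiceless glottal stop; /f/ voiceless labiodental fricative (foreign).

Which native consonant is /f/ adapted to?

/z/ is closest: same manner (fricative), place distance 2 (labiodental→alveolar), voicing differs (+1); total 3. Next closest is /ʒ/ at distance 4.

z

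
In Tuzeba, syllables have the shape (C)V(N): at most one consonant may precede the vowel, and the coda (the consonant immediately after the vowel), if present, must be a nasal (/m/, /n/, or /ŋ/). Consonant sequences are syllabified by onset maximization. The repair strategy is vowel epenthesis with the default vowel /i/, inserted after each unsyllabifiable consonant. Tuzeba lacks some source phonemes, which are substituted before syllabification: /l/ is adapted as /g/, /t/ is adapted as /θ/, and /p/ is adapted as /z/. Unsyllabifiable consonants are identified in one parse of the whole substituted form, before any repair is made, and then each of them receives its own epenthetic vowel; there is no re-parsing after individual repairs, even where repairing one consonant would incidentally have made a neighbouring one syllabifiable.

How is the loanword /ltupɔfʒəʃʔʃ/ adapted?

Substitution: /l/ → /g/, /t/ → /θ/, /p/ → /z/, giving /gθuzɔfʒəʃʔʃ/.
The consonants /g/, /f/, /ʃ/, /ʔ/, /ʃ/ cannot be parsed into a legal (C)V(N) syllable (only a nasal (/m/, /n/, or /ŋ/) is licensed in coda position; onsets are limited to one consonant).
Inserting the epenthetic vowel yields /g/ → /gi/, /f/ → /fi/, /ʃ/ → /ʃi/, /ʔ/ → /ʔi/, /ʃ/ → /ʃi/.

giθuzɔfiʒəʃiʔiʃi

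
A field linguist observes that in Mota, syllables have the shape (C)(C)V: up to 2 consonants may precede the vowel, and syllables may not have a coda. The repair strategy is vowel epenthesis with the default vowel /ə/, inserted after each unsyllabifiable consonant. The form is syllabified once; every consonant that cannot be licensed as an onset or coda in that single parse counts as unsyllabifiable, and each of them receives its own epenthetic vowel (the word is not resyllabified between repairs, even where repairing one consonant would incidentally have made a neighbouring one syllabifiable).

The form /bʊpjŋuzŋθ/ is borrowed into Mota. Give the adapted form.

bʊpəjŋuzəŋəθə

Under (C)(C)V, the unsyllabifiable consonants are /p/, /z/, /ŋ/, /θ/ (no codas are permitted; onsets may contain at most 2 consonants).
Each unlicensed consonant becomes the onset of a new syllable: /p/ → /pə/, /z/ → /zə/, /ŋ/ → /ŋə/, /θ/ → /θə/.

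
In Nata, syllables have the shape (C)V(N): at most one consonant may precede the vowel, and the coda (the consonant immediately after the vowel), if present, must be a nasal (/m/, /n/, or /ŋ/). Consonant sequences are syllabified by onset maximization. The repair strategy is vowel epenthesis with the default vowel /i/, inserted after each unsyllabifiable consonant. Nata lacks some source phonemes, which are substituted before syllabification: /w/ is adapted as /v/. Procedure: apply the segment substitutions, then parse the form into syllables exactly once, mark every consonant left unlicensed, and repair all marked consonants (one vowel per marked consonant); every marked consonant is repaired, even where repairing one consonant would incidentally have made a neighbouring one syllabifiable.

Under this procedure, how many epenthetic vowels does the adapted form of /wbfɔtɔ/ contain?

After substitution the input is /vbfɔtɔ/.
The unsyllabifiable consonants are /v/, /b/; each receives one epenthetic vowel.

2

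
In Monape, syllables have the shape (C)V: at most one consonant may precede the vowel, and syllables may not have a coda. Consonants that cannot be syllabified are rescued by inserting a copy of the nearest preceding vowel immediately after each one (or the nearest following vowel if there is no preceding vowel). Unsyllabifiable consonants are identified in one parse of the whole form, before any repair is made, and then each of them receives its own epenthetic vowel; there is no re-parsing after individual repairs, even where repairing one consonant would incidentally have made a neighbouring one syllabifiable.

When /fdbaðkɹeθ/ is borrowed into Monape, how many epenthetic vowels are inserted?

The unsyllabifiable consonants are /f/, /d/, /ð/, /k/, /θ/; each receives one epenthetic vowel.

5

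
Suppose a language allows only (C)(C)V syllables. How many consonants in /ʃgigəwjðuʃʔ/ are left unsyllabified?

3

Under (C)(C)V, the unsyllabifiable consonants are /w/, /ʃ/, /ʔ/ (no codas are permitted; onsets may contain at most 2 consonants).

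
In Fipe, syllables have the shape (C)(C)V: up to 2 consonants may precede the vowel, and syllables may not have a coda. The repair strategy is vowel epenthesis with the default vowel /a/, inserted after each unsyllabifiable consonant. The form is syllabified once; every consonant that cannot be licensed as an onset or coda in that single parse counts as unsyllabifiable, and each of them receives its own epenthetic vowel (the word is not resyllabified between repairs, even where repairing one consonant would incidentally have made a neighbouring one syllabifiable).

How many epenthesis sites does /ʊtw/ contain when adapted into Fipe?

The unsyllabifiable consonants are /t/, /w/; each receives one epenthetic vowel.

2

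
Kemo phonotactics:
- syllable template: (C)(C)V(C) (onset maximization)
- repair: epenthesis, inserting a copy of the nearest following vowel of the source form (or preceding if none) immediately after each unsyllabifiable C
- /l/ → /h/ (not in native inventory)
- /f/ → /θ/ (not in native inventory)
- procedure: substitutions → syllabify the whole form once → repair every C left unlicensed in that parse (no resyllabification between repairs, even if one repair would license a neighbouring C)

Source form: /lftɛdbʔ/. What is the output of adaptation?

hɛθtɛdbɛʔɛ

Substitution: /l/ → /h/, /f/ → /θ/, giving /hθtɛdbʔ/.
The consonants /h/, /b/, /ʔ/ cannot be parsed into a legal (C)(C)V(C) syllable (at most one coda consonant is licensed; onsets may contain at most 2 consonants).
Inserting the epenthetic vowel yields /h/ → /hɛ/, /b/ → /bɛ/, /ʔ/ → /ʔɛ/.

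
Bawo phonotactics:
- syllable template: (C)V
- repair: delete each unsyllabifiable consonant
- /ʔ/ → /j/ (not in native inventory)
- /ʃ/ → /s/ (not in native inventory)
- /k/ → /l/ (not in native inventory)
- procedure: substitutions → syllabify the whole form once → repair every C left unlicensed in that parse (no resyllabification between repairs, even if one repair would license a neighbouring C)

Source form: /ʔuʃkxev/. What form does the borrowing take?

Substitution: /ʔ/ → /j/, /ʃ/ → /s/, /k/ → /l/, giving /juslxev/.
Syllabifying with onset maximization leaves /s/, /l/, /v/ stranded (no codas are permitted; onsets are limited to one consonant).
Deleting the stranded consonants removes /s/, /l/, /v/.

juxe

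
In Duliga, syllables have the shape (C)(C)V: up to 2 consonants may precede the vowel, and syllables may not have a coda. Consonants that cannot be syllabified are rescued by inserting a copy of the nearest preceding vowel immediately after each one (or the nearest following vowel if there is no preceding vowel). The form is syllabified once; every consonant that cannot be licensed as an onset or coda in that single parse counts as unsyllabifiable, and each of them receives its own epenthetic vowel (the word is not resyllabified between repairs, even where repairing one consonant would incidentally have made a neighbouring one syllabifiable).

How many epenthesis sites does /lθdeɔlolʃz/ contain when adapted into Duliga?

The unsyllabifiable consonants are /l/, /l/, /ʃ/, /z/; each receives one epenthetic vowel.

4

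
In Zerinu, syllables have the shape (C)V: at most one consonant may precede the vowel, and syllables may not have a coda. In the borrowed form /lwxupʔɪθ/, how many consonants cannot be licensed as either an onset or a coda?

4

The consonants /l/, /w/, /p/, /θ/ cannot be parsed into a legal (C)V syllable (no codas are permitted; onsets are limited to one consonant).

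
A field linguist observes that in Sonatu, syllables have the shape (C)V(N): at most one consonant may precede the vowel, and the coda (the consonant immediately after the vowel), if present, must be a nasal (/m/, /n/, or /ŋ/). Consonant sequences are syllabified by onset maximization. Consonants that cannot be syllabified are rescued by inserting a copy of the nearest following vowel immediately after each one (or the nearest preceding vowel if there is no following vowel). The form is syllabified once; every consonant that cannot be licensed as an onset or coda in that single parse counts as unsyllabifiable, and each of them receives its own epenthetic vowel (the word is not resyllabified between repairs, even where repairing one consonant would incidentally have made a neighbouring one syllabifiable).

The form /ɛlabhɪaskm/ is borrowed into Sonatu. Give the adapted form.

ɛlabɪhɪasakama

Under (C)V(N), the unsyllabifiable consonants are /b/, /s/, /k/, /m/ (only a nasal (/m/, /n/, or /ŋ/) is licensed in coda position; onsets are limited to one consonant).
Epenthesis after each stranded consonant: /b/ → /bɪ/, /s/ → /sa/, /k/ → /ka/, /m/ → /ma/.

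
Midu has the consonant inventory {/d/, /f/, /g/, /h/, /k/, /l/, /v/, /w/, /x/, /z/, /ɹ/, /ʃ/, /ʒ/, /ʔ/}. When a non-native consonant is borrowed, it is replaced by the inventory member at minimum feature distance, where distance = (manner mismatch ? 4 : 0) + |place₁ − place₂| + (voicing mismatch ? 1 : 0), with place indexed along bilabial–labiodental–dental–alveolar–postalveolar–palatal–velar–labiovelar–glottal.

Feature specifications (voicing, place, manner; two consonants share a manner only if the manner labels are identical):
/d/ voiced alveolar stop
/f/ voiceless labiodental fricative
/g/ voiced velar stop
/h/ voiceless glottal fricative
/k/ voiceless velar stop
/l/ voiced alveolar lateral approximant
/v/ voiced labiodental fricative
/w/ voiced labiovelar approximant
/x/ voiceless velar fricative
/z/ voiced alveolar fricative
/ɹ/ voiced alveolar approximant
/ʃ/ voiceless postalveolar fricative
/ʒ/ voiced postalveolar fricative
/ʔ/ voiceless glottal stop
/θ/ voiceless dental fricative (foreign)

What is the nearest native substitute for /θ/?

/f/ is closest: same manner (fricative), place distance 1 (dental→labiodental), same voicing; total 1. Next closest is /v/ at distance 2.

f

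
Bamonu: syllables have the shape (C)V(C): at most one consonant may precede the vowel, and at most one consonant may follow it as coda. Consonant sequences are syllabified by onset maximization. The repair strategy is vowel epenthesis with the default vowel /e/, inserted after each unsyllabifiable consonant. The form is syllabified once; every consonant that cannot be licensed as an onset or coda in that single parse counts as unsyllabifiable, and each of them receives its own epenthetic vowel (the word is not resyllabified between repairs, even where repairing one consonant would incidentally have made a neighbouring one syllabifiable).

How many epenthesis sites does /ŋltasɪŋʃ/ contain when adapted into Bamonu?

The unsyllabifiable consonants are /ŋ/, /l/, /ʃ/; each receives one epenthetic vowel.

3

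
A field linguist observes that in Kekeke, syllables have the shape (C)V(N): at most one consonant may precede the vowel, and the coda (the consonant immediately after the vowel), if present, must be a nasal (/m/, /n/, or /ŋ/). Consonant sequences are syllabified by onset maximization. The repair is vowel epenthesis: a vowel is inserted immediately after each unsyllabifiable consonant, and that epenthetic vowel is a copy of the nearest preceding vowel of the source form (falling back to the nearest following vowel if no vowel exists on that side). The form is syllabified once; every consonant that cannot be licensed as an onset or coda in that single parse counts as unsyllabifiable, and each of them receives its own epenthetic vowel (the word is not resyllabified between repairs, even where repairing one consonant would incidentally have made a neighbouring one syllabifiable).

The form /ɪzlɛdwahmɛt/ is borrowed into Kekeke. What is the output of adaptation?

Syllabifying with onset maximization leaves /z/, /d/, /h/, /t/ stranded (only a nasal (/m/, /n/, or /ŋ/) is licensed in coda position; onsets are limited to one consonant).
Epenthesis after each stranded consonant: /z/ → /zɪ/, /d/ → /dɛ/, /h/ → /ha/, /t/ → /tɛ/.

ɪzɪlɛdɛwahamɛtɛ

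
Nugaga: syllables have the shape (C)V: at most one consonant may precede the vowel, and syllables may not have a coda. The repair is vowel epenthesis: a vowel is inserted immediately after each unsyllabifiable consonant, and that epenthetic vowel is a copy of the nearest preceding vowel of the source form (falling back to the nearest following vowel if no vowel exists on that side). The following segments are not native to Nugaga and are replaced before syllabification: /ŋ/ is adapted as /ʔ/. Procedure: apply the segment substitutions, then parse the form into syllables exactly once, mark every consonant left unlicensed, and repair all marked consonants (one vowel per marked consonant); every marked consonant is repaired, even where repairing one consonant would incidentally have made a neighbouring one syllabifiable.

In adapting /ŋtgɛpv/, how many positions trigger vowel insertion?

4

After substitution the input is /ʔtgɛpv/.
The unsyllabifiable consonants are /ʔ/, /t/, /p/, /v/; each receives one epenthetic vowel.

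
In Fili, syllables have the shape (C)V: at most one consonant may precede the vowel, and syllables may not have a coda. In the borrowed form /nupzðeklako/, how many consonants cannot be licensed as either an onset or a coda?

Under (C)V, the unsyllabifiable consonants are /p/, /z/, /k/ (no codas are permitted; onsets are limited to one consonant).

3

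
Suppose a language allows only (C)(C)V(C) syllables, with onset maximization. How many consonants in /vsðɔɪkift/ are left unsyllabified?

2

The consonants /v/, /t/ cannot be parsed into a legal (C)(C)V(C) syllable (at most one coda consonant is licensed; onsets may contain at most 2 consonants).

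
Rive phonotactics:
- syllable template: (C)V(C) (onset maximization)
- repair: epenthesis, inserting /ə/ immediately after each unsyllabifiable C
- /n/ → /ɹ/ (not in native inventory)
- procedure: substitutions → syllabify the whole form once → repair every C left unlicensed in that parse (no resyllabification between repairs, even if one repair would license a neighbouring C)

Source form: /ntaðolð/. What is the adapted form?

Substitution: /n/ → /ɹ/, giving /ɹtaðolð/.
Under (C)V(C), the unsyllabifiable consonants are /ɹ/, /ð/ (at most one coda consonant is licensed; onsets are limited to one consonant).
Inserting the epenthetic vowel yields /ɹ/ → /ɹə/, /ð/ → /ðə/.

ɹətaðolðə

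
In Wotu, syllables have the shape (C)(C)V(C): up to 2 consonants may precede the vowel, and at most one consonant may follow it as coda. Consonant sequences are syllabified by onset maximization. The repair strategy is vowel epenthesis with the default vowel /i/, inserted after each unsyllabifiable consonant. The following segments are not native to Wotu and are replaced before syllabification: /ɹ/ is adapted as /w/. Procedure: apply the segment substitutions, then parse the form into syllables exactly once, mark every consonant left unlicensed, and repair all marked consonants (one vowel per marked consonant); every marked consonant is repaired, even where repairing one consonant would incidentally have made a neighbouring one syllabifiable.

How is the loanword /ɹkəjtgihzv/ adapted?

wkəjtgihzivi

Substitution: /ɹ/ → /w/, giving /wkəjtgihzv/.
The consonants /z/, /v/ cannot be parsed into a legal (C)(C)V(C) syllable (at most one coda consonant is licensed; onsets may contain at most 2 consonants).
Epenthesis after each stranded consonant: /z/ → /zi/, /v/ → /vi/.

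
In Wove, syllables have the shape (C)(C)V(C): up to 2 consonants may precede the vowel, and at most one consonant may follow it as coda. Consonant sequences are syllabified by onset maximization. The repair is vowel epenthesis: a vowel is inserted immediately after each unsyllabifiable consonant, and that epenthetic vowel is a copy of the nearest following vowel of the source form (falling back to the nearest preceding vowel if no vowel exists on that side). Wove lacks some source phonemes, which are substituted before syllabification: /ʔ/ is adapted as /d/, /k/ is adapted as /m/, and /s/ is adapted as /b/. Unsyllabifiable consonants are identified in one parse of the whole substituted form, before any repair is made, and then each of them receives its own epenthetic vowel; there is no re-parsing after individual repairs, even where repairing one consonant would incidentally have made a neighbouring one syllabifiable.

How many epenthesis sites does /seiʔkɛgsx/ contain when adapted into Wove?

2

After substitution the input is /beidmɛgbx/.
The unsyllabifiable consonants are /b/, /x/; each receives one epenthetic vowel.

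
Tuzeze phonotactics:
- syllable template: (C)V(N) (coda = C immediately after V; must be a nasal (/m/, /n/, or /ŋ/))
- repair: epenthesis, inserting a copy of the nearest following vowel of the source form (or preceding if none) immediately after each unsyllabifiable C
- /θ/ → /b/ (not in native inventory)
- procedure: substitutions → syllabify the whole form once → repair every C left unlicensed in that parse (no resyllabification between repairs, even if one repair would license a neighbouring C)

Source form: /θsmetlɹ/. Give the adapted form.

besemeteleɹe

Substitution: /θ/ → /b/, giving /bsmetlɹ/.
The consonants /b/, /s/, /t/, /l/, /ɹ/ cannot be parsed into a legal (C)V(N) syllable (only a nasal (/m/, /n/, or /ŋ/) is licensed in coda position; onsets are limited to one consonant).
Inserting the epenthetic vowel yields /b/ → /be/, /s/ → /se/, /t/ → /te/, /l/ → /le/, /ɹ/ → /ɹe/.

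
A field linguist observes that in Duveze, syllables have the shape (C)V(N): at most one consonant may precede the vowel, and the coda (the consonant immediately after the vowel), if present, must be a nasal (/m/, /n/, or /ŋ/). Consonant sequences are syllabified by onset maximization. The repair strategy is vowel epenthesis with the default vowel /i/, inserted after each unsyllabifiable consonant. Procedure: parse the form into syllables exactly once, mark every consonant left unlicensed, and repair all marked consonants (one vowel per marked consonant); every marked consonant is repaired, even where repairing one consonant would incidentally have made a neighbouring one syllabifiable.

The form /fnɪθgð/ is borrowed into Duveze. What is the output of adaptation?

The consonants /f/, /θ/, /g/, /ð/ cannot be parsed into a legal (C)V(N) syllable (only a nasal (/m/, /n/, or /ŋ/) is licensed in coda position; onsets are limited to one consonant).
Each unlicensed consonant becomes the onset of a new syllable: /f/ → /fi/, /θ/ → /θi/, /g/ → /gi/, /ð/ → /ði/.

finɪθigiði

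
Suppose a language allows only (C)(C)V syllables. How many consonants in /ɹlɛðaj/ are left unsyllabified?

The consonants /j/ cannot be parsed into a legal (C)(C)V syllable (no codas are permitted; onsets may contain at most 2 consonants).

1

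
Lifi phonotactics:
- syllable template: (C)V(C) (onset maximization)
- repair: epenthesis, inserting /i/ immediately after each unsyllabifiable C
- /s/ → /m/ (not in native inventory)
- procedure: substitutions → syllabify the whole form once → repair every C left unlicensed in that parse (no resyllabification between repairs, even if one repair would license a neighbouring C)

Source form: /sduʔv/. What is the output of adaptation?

miduʔvi

Substitution: /s/ → /m/, giving /mduʔv/.
Under (C)V(C), the unsyllabifiable consonants are /m/, /v/ (at most one coda consonant is licensed; onsets are limited to one consonant).
Each unlicensed consonant becomes the onset of a new syllable: /m/ → /mi/, /v/ → /vi/.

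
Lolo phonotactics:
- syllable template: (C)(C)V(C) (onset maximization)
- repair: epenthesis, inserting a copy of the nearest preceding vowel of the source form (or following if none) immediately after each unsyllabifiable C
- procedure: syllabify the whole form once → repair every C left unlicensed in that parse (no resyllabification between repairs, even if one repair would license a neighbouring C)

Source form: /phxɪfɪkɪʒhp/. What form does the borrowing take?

Syllabifying with onset maximization leaves /p/, /h/, /p/ stranded (at most one coda consonant is licensed; onsets may contain at most 2 consonants).
Inserting the epenthetic vowel yields /p/ → /pɪ/, /h/ → /hɪ/, /p/ → /pɪ/.

pɪhxɪfɪkɪʒhɪpɪ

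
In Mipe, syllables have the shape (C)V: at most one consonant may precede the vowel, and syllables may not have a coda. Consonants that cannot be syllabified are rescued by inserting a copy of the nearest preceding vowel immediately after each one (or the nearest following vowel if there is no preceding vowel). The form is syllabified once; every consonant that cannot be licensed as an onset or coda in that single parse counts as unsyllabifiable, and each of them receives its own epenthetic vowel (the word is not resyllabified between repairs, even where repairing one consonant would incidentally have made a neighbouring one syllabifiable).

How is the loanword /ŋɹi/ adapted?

ŋiɹi

The consonants /ŋ/ cannot be parsed into a legal (C)V syllable (no codas are permitted; onsets are limited to one consonant).
Each unlicensed consonant becomes the onset of a new syllable: /ŋ/ → /ŋi/.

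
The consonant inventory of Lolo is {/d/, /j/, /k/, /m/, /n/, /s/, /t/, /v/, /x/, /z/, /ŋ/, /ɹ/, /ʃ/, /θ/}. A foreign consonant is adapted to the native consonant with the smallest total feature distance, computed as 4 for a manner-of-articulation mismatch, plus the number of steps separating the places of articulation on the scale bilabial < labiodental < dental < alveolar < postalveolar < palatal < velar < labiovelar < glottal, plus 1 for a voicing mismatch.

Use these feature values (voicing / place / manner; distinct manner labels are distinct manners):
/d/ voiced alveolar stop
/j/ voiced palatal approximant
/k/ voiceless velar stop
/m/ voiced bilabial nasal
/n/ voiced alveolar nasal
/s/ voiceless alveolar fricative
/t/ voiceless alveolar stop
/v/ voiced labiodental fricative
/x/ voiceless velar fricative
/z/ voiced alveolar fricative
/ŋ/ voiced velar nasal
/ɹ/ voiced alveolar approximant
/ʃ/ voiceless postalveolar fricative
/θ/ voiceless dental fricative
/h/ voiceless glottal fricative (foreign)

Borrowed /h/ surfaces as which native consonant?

x

/x/ is closest: same manner (fricative), place distance 2 (glottal→velar), same voicing; total 2. Next closest is /ʃ/ at distance 4.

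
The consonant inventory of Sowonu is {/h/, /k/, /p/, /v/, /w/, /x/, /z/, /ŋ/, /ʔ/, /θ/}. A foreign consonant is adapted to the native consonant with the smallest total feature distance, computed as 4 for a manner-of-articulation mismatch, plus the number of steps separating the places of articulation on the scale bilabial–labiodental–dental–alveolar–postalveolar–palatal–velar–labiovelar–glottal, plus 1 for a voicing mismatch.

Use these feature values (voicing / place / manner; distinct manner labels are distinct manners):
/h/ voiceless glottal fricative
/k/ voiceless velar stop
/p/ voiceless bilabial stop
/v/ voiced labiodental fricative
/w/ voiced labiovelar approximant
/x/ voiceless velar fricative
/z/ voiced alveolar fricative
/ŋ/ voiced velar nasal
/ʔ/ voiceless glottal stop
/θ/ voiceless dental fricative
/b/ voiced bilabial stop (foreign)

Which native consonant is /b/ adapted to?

p

/p/ is closest: same manner (stop), place distance 0 (bilabial→bilabial), voicing differs (+1); total 1. Next closest is /v/ at distance 5.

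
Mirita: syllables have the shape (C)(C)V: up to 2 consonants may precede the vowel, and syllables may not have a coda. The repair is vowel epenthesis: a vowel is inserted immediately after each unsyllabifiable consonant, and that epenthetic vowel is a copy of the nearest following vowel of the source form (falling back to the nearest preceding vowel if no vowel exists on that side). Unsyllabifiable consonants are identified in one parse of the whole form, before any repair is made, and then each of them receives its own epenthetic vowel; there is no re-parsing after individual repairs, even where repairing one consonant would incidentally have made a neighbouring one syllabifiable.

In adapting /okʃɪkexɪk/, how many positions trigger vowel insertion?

1

The unsyllabifiable consonants are /k/; each receives one epenthetic vowel.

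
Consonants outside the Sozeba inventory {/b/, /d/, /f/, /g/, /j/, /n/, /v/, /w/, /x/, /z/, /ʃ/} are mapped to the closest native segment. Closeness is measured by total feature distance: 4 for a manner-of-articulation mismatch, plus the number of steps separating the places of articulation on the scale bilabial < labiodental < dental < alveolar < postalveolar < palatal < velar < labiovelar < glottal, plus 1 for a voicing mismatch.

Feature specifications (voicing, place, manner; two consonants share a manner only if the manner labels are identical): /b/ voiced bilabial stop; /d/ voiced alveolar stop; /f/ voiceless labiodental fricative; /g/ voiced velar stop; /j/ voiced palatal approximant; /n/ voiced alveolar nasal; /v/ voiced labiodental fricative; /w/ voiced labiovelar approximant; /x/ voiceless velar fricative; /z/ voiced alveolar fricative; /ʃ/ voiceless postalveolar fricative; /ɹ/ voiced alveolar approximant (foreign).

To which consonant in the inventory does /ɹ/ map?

j

/j/ is closest: same manner (approximant), place distance 2 (alveolar→palatal), same voicing; total 2. Next closest is /d/ at distance 4.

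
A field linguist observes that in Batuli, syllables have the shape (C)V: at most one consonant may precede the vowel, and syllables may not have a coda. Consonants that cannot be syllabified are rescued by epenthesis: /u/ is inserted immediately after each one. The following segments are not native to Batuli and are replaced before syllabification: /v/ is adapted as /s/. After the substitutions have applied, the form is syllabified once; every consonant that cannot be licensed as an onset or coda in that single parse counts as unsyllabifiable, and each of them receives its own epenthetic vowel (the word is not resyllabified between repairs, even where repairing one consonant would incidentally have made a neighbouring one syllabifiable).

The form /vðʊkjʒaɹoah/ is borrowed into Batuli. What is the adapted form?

Substitution: /v/ → /s/, giving /sðʊkjʒaɹoah/.
Syllabifying with onset maximization leaves /s/, /k/, /j/, /h/ stranded (no codas are permitted; onsets are limited to one consonant).
Inserting the epenthetic vowel yields /s/ → /su/, /k/ → /ku/, /j/ → /ju/, /h/ → /hu/.

suðʊkujuʒaɹoahu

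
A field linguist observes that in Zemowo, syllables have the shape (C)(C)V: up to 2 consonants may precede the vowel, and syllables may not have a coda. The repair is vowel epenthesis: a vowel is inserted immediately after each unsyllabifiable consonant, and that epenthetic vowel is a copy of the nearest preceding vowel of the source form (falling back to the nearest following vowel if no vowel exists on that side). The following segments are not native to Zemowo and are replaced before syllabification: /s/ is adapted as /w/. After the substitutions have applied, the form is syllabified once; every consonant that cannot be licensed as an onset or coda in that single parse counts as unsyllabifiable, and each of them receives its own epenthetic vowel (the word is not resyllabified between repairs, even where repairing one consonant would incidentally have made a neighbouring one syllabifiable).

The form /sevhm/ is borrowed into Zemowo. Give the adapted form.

Substitution: /s/ → /w/, giving /wevhm/.
Under (C)(C)V, the unsyllabifiable consonants are /v/, /h/, /m/ (no codas are permitted; onsets may contain at most 2 consonants).
Epenthesis after each stranded consonant: /v/ → /ve/, /h/ → /he/, /m/ → /me/.

weveheme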